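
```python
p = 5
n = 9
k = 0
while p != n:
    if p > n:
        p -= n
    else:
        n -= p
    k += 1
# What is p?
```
Trace:
  p=5
  p=5, n=9
  p=5, n=9, k=0
  p=5, n=4, k=1
  p=1, n=4, k=2
  p=1, n=3, k=3
  p=1, n=2, k=4
  p=1, n=1, k=5

Final answer: 1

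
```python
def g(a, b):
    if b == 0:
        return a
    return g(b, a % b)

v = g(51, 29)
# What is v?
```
Call trace:
g(a=51, b=29)
  g(a=29, b=22)
    g(a=22, b=7)
      g(a=7, b=1)
        g(a=1, b=0)
        -> return 1
      -> return 1
    -> return 1
  -> return 1
-> return 1

Final answer: 1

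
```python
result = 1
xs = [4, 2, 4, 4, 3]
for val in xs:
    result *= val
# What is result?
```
Trace:
  result=1
  result=4, val=4
  result=8, val=2
  result=32, val=4
  result=128, val=4
  result=384, val=3

Final answer: 384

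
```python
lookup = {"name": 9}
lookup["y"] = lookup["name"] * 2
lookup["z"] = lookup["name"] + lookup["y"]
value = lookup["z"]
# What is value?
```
Trace:
  lookup={'name': 9}
  lookup={'name': 9, 'y': 18}
  lookup={'name': 9, 'y': 18, 'z': 27}
  lookup={'name': 9, 'y': 18, 'z': 27}, value=27

Final answer: 27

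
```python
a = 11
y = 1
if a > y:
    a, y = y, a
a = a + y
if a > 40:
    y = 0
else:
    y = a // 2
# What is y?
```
Trace:
  a=11
  a=11, y=1
  a=1, y=11
  a=12, y=11
  a=12, y=6

Final answer: 6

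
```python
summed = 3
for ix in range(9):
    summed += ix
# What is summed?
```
Trace:
  summed=3
  summed=3, ix=0
  summed=4, ix=1
  summed=6, ix=2
  summed=9, ix=3
  summed=13, ix=4
  summed=18, ix=5
  summed=24, ix=6
  summed=31, ix=7
  summed=39, ix=8

Final answer: 39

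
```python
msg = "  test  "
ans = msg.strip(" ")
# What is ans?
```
Trace:
  msg='  test  '
  msg='  test  ', ans='test'

Final answer: 'test'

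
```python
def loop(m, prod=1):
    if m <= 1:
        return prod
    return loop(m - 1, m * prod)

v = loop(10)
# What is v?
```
Call trace:
loop(m=10, prod=1)
  loop(m=9, prod=10)
    loop(m=8, prod=90)
      loop(m=7, prod=720)
        loop(m=6, prod=5040)
          loop(m=5, prod=30240)
            loop(m=4, prod=151200)
              loop(m=3, prod=604800)
                loop(m=2, prod=1814400)
                  loop(m=1, prod=3628800)
                  -> return 3628800
                -> return 3628800
              -> return 3628800
            -> return 3628800
          -> return 3628800
        -> return 3628800
      -> return 3628800
    -> return 3628800
  -> return 3628800
-> return 3628800

Final answer: 3628800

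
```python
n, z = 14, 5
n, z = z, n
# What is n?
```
Trace:
  n=14, z=5
  n=5, z=14

Final answer: 5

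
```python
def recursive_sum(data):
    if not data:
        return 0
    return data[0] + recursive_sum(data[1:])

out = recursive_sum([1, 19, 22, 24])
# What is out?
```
Call trace:
recursive_sum(data=[1, 19, 22, 24])
  recursive_sum(data=[19, 22, 24])
    recursive_sum(data=[22, 24])
      recursive_sum(data=[24])
        recursive_sum(data=[])
        -> return 0
      -> return 24
    -> return 46
  -> return 65
-> return 66

Final answer: 66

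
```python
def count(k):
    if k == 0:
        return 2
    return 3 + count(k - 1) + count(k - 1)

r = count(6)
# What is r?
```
Call trace (a repeated sub-call is expanded the first time; later identical calls just restate its return value):
count(k=6)
  count(k=5)
    count(k=4)
      count(k=3)
        count(k=2)
          count(k=1)
            count(k=0)
            -> return 2
            count(k=0)
            -> return 2
          -> return 7
          count(k=1) -> return 7  (same call as traced above)
        -> return 17
        count(k=2) -> return 17  (same call as traced above)
      -> return 37
      count(k=3) -> return 37  (same call as traced above)
    -> return 77
    count(k=4) -> return 77  (same call as traced above)
  -> return 157
  count(k=5) -> return 157  (same call as traced above)
-> return 317

Final answer: 317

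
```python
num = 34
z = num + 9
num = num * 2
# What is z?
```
Trace:
  num=34
  num=34, z=43
  num=68, z=43

Final answer: 43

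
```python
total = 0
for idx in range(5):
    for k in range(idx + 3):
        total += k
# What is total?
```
Trace:
  total=0
  total=0, idx=0, k=0
  total=1, idx=0, k=1
  total=3, idx=0, k=2
  total=3, idx=1, k=0
  total=4, idx=1, k=1
  total=6, idx=1, k=2
  total=9, idx=1, k=3
  total=9, idx=2, k=0
  total=10, idx=2, k=1
  total=12, idx=2, k=2
  total=15, idx=2, k=3
  total=19, idx=2, k=4
  total=19, idx=3, k=0
  total=20, idx=3, k=1
  total=22, idx=3, k=2
  total=25, idx=3, k=3
  total=29, idx=3, k=4
  total=34, idx=3, k=5
  total=34, idx=4, k=0
  total=35, idx=4, k=1
  total=37, idx=4, k=2
  total=40, idx=4, k=3
  total=44, idx=4, k=4
  total=49, idx=4, k=5
  total=55, idx=4, k=6

Final answer: 55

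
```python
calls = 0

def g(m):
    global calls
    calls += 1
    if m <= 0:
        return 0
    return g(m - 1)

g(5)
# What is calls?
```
Call trace:
g(m=5)
  g(m=4)
    g(m=3)
      g(m=2)
        g(m=1)
          g(m=0)
          -> return 0
        -> return 0
      -> return 0
    -> return 0
  -> return 0
-> return 0

calls is incremented once per call. g is entered once for each m = 5, 4, 3, 2, 1, 0 (the m <= 0 call returns without recursing), i.e. 5 + 1 calls.
calls = 6

Final answer: 6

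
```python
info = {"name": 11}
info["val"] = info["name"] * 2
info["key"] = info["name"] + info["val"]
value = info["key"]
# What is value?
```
Trace:
  info={'name': 11}
  info={'name': 11, 'val': 22}
  info={'name': 11, 'val': 22, 'key': 33}
  info={'name': 11, 'val': 22, 'key': 33}, value=33

Final answer: 33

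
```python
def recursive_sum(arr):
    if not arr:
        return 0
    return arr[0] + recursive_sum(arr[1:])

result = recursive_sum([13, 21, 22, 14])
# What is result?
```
Call trace:
recursive_sum(arr=[13, 21, 22, 14])
  recursive_sum(arr=[21, 22, 14])
    recursive_sum(arr=[22, 14])
      recursive_sum(arr=[14])
        recursive_sum(arr=[])
        -> return 0
      -> return 14
    -> return 36
  -> return 57
-> return 70

Final answer: 70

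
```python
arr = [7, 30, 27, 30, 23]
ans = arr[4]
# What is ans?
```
Trace:
  arr=[7, 30, 27, 30, 23]
  arr=[7, 30, 27, 30, 23], ans=23

Final answer: 23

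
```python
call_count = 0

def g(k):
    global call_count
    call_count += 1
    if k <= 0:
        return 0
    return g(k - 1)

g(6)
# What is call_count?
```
Call trace:
g(k=6)
  g(k=5)
    g(k=4)
      g(k=3)
        g(k=2)
          g(k=1)
            g(k=0)
            -> return 0
          -> return 0
        -> return 0
      -> return 0
    -> return 0
  -> return 0
-> return 0

call_count is incremented once per call. g is entered once for each k = 6, 5, 4, 3, 2, 1, 0 (the k <= 0 call returns without recursing), i.e. 6 + 1 calls.
call_count = 7

Final answer: 7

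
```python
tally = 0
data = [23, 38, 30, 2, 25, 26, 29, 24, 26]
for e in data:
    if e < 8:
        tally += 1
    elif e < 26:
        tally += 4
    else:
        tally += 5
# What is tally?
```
Trace:
  tally=0
  tally=4, e=23
  tally=9, e=38
  tally=14, e=30
  tally=15, e=2
  tally=19, e=25
  tally=24, e=26
  tally=29, e=29
  tally=33, e=24
  tally=38, e=26

Final answer: 38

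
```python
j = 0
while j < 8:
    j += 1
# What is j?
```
Trace:
  j=0
  j=1
  j=2
  j=3
  j=4
  j=5
  j=6
  j=7
  j=8

Final answer: 8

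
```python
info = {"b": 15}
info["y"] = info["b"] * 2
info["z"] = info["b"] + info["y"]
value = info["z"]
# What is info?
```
Trace:
  info={'b': 15}
  info={'b': 15, 'y': 30}
  info={'b': 15, 'y': 30, 'z': 45}
  info={'b': 15, 'y': 30, 'z': 45}, value=45

Final answer: {'b': 15, 'y': 30, 'z': 45}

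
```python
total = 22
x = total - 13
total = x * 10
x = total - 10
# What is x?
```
Trace:
  total=22
  total=22, x=9
  total=90, x=9
  total=90, x=80

Final answer: 80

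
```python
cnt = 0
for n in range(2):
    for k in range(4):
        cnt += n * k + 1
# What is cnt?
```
Trace:
  cnt=0
  cnt=1, n=0, k=0
  cnt=2, n=0, k=1
  cnt=3, n=0, k=2
  cnt=4, n=0, k=3
  cnt=5, n=1, k=0
  cnt=7, n=1, k=1
  cnt=10, n=1, k=2
  cnt=14, n=1, k=3

Final answer: 14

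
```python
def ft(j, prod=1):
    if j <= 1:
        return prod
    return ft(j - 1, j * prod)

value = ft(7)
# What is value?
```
Call trace:
ft(j=7, prod=1)
  ft(j=6, prod=7)
    ft(j=5, prod=42)
      ft(j=4, prod=210)
        ft(j=3, prod=840)
          ft(j=2, prod=2520)
            ft(j=1, prod=5040)
            -> return 5040
          -> return 5040
        -> return 5040
      -> return 5040
    -> return 5040
  -> return 5040
-> return 5040

Final answer: 5040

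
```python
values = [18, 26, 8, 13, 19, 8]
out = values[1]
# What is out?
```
Trace:
  values=[18, 26, 8, 13, 19, 8]
  values=[18, 26, 8, 13, 19, 8], out=26

Final answer: 26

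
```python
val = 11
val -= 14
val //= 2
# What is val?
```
Trace:
  val=11
  val=-3
  val=-2

Final answer: -2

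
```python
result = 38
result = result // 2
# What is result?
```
Trace:
  result=38
  result=19

Final answer: 19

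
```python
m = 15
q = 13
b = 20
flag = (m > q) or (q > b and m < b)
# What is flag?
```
Trace:
  m=15
  m=15, q=13
  m=15, q=13, b=20
  m=15, q=13, b=20, flag=True

Final answer: True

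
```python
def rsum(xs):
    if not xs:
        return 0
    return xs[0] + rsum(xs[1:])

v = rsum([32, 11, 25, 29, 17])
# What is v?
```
Call trace:
rsum(xs=[32, 11, 25, 29, 17])
  rsum(xs=[11, 25, 29, 17])
    rsum(xs=[25, 29, 17])
      rsum(xs=[29, 17])
        rsum(xs=[17])
          rsum(xs=[])
          -> return 0
        -> return 17
      -> return 46
    -> return 71
  -> return 82
-> return 114

Final answer: 114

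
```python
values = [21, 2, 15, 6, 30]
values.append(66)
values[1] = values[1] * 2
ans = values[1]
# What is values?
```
Trace:
  values=[21, 2, 15, 6, 30]
  values=[21, 2, 15, 6, 30, 66]
  values=[21, 4, 15, 6, 30, 66]
  values=[21, 4, 15, 6, 30, 66], ans=4

Final answer: [21, 4, 15, 6, 30, 66]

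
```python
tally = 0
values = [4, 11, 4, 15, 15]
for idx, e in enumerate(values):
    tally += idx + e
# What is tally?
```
Trace:
  tally=0
  tally=4, idx=0, e=4
  tally=16, idx=1, e=11
  tally=22, idx=2, e=4
  tally=40, idx=3, e=15
  tally=59, idx=4, e=15

Final answer: 59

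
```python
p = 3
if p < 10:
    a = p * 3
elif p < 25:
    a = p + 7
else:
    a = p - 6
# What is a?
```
Trace:
  p=3
  p=3, a=9

Final answer: 9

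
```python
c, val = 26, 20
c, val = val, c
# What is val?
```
Trace:
  c=26, val=20
  c=20, val=26

Final answer: 26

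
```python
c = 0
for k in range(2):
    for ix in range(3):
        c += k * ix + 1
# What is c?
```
Trace:
  c=0
  c=1, k=0, ix=0
  c=2, k=0, ix=1
  c=3, k=0, ix=2
  c=4, k=1, ix=0
  c=6, k=1, ix=1
  c=9, k=1, ix=2

Final answer: 9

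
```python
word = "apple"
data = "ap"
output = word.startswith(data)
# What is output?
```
Trace:
  word='apple'
  word='apple', data='ap'
  word='apple', data='ap', output=True

Final answer: True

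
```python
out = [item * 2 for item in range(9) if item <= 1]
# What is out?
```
Trace:
  item=0
  item=1
  item=2
  item=3
  item=4
  item=5
  item=6
  item=7
  item=8
  out=[0, 2]

Final answer: [0, 2]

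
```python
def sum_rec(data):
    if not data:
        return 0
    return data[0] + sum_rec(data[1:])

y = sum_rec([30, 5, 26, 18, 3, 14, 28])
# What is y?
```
Call trace:
sum_rec(data=[30, 5, 26, 18, 3, 14, 28])
  sum_rec(data=[5, 26, 18, 3, 14, 28])
    sum_rec(data=[26, 18, 3, 14, 28])
      sum_rec(data=[18, 3, 14, 28])
        sum_rec(data=[3, 14, 28])
          sum_rec(data=[14, 28])
            sum_rec(data=[28])
              sum_rec(data=[])
              -> return 0
            -> return 28
          -> return 42
        -> return 45
      -> return 63
    -> return 89
  -> return 94
-> return 124

Final answer: 124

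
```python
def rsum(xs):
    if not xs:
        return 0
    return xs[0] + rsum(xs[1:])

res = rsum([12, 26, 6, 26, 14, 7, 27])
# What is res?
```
Call trace:
rsum(xs=[12, 26, 6, 26, 14, 7, 27])
  rsum(xs=[26, 6, 26, 14, 7, 27])
    rsum(xs=[6, 26, 14, 7, 27])
      rsum(xs=[26, 14, 7, 27])
        rsum(xs=[14, 7, 27])
          rsum(xs=[7, 27])
            rsum(xs=[27])
              rsum(xs=[])
              -> return 0
            -> return 27
          -> return 34
        -> return 48
      -> return 74
    -> return 80
  -> return 106
-> return 118

Final answer: 118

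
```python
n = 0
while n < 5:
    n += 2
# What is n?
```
Trace:
  n=0
  n=2
  n=4
  n=6

Final answer: 6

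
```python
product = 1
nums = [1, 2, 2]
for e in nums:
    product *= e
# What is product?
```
Trace:
  product=1
  product=1, e=1
  product=2, e=2
  product=4, e=2

Final answer: 4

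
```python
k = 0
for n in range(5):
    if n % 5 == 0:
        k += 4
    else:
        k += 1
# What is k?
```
Trace:
  k=0
  k=4, n=0
  k=5, n=1
  k=6, n=2
  k=7, n=3
  k=8, n=4

Final answer: 8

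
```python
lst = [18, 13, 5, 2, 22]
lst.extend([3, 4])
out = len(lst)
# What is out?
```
Trace:
  lst=[18, 13, 5, 2, 22]
  lst=[18, 13, 5, 2, 22, 3, 4]
  lst=[18, 13, 5, 2, 22, 3, 4], out=7

Final answer: 7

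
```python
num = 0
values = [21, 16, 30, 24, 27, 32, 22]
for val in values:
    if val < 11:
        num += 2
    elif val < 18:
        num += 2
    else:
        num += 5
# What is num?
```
Trace:
  num=0
  num=5, val=21
  num=7, val=16
  num=12, val=30
  num=17, val=24
  num=22, val=27
  num=27, val=32
  num=32, val=22

Final answer: 32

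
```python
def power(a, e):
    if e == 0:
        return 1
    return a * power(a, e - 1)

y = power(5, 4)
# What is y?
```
Call trace:
power(a=5, e=4)
  power(a=5, e=3)
    power(a=5, e=2)
      power(a=5, e=1)
        power(a=5, e=0)
        -> return 1
      -> return 5
    -> return 25
  -> return 125
-> return 625

Final answer: 625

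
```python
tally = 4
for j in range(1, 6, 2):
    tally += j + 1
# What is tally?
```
Trace:
  tally=4
  tally=6, j=1
  tally=10, j=3
  tally=16, j=5

Final answer: 16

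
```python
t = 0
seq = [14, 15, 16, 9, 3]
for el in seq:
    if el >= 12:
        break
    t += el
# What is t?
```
Trace:
  t=0
  t=0, el=14

Final answer: 0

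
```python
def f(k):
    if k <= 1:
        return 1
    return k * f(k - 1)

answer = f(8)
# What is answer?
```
Call trace:
f(k=8)
  f(k=7)
    f(k=6)
      f(k=5)
        f(k=4)
          f(k=3)
            f(k=2)
              f(k=1)
              -> return 1
            -> return 2
          -> return 6
        -> return 24
      -> return 120
    -> return 720
  -> return 5040
-> return 40320

Final answer: 40320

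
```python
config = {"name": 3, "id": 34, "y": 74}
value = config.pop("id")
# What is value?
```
Trace:
  config={'name': 3, 'id': 34, 'y': 74}
  config={'name': 3, 'y': 74}, value=34

Final answer: 34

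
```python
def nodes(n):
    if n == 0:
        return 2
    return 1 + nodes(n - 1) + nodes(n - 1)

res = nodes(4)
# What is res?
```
Call trace (a repeated sub-call is expanded the first time; later identical calls just restate its return value):
nodes(n=4)
  nodes(n=3)
    nodes(n=2)
      nodes(n=1)
        nodes(n=0)
        -> return 2
        nodes(n=0)
        -> return 2
      -> return 5
      nodes(n=1) -> return 5  (same call as traced above)
    -> return 11
    nodes(n=2) -> return 11  (same call as traced above)
  -> return 23
  nodes(n=3) -> return 23  (same call as traced above)
-> return 47

Final answer: 47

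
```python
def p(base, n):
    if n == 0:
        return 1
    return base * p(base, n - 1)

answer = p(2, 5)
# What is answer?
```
Call trace:
p(base=2, n=5)
  p(base=2, n=4)
    p(base=2, n=3)
      p(base=2, n=2)
        p(base=2, n=1)
          p(base=2, n=0)
          -> return 1
        -> return 2
      -> return 4
    -> return 8
  -> return 16
-> return 32

Final answer: 32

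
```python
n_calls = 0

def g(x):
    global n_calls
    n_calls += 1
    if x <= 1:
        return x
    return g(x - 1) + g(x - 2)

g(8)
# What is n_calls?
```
Call trace (a repeated sub-call is expanded the first time; later identical calls just restate its return value):
g(x=8)
  g(x=7)
    g(x=6)
      g(x=5)
        g(x=4)
          g(x=3)
            g(x=2)
              g(x=1)
              -> return 1
              g(x=0)
              -> return 0
            -> return 1
            g(x=1)
            -> return 1
          -> return 2
          g(x=2) -> return 1  (same call as traced above)
        -> return 3
        g(x=3) -> return 2  (same call as traced above)
      -> return 5
      g(x=4) -> return 3  (same call as traced above)
    -> return 8
    g(x=5) -> return 5  (same call as traced above)
  -> return 13
  g(x=6) -> return 8  (same call as traced above)
-> return 21

n_calls is incremented once per call, so count the calls in each subtree. Let C(x) = number of calls made by g(x).
C(0) = C(1) = 1 (base case, no recursion); C(x) = 1 + C(x - 1) + C(x - 2) otherwise.
C(2) = 1 + C(1) + C(0) = 1 + 1 + 1 = 3
C(3) = 1 + C(2) + C(1) = 1 + 3 + 1 = 5
C(4) = 1 + C(3) + C(2) = 1 + 5 + 3 = 9
C(5) = 1 + C(4) + C(3) = 1 + 9 + 5 = 15
C(6) = 1 + C(5) + C(4) = 1 + 15 + 9 = 25
C(7) = 1 + C(6) + C(5) = 1 + 25 + 15 = 41
C(8) = 1 + C(7) + C(6) = 1 + 41 + 25 = 67
n_calls = C(8) = 67

Final answer: 67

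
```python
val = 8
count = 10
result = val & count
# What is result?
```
Trace:
  val=8
  val=8, count=10
  val=8, count=10, result=8

Final answer: 8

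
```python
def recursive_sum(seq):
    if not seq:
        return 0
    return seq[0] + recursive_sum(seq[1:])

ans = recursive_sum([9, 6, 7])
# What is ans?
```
Call trace:
recursive_sum(seq=[9, 6, 7])
  recursive_sum(seq=[6, 7])
    recursive_sum(seq=[7])
      recursive_sum(seq=[])
      -> return 0
    -> return 7
  -> return 13
-> return 22

Final answer: 22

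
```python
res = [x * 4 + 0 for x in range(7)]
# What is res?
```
Trace:
  x=0
  x=1
  x=2
  x=3
  x=4
  x=5
  x=6
  res=[0, 4, 8, 12, 16, 20, 24]

Final answer: [0, 4, 8, 12, 16, 20, 24]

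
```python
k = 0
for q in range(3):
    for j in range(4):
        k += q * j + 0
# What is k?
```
Trace:
  k=0
  k=0, q=0, j=0
  k=0, q=0, j=1
  k=0, q=0, j=2
  k=0, q=0, j=3
  k=0, q=1, j=0
  k=1, q=1, j=1
  k=3, q=1, j=2
  k=6, q=1, j=3
  k=6, q=2, j=0
  k=8, q=2, j=1
  k=12, q=2, j=2
  k=18, q=2, j=3

Final answer: 18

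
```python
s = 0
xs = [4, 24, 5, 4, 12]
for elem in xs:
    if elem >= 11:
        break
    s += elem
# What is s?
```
Trace:
  s=0
  s=4, elem=4
  s=4, elem=24

Final answer: 4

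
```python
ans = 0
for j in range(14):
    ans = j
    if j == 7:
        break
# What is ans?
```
Trace:
  ans=0
  ans=0, j=0
  ans=1, j=1
  ans=2, j=2
  ans=3, j=3
  ans=4, j=4
  ans=5, j=5
  ans=6, j=6
  ans=7, j=7

Final answer: 7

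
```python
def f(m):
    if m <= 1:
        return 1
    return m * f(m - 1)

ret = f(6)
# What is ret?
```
Call trace:
f(m=6)
  f(m=5)
    f(m=4)
      f(m=3)
        f(m=2)
          f(m=1)
          -> return 1
        -> return 2
      -> return 6
    -> return 24
  -> return 120
-> return 720

Final answer: 720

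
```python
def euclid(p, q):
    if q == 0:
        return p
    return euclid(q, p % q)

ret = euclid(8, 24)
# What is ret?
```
Call trace:
euclid(p=8, q=24)
  euclid(p=24, q=8)
    euclid(p=8, q=0)
    -> return 8
  -> return 8
-> return 8

Final answer: 8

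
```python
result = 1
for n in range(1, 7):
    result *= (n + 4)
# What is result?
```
Trace:
  result=1
  result=5, n=1
  result=30, n=2
  result=210, n=3
  result=1680, n=4
  result=15120, n=5
  result=151200, n=6

Final answer: 151200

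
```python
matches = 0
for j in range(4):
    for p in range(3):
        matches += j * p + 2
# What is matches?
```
Trace:
  matches=0
  matches=2, j=0, p=0
  matches=4, j=0, p=1
  matches=6, j=0, p=2
  matches=8, j=1, p=0
  matches=11, j=1, p=1
  matches=15, j=1, p=2
  matches=17, j=2, p=0
  matches=21, j=2, p=1
  matches=27, j=2, p=2
  matches=29, j=3, p=0
  matches=34, j=3, p=1
  matches=42, j=3, p=2

Final answer: 42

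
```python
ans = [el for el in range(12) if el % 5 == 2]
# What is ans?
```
Trace:
  el=0
  el=1
  el=2
  el=3
  el=4
  el=5
  el=6
  el=7
  el=8
  el=9
  el=10
  el=11
  ans=[2, 7]

Final answer: [2, 7]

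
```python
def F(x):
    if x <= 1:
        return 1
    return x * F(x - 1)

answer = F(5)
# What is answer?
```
Call trace:
F(x=5)
  F(x=4)
    F(x=3)
      F(x=2)
        F(x=1)
        -> return 1
      -> return 2
    -> return 6
  -> return 24
-> return 120

Final answer: 120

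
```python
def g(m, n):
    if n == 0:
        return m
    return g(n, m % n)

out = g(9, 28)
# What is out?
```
Call trace:
g(m=9, n=28)
  g(m=28, n=9)
    g(m=9, n=1)
      g(m=1, n=0)
      -> return 1
    -> return 1
  -> return 1
-> return 1

Final answer: 1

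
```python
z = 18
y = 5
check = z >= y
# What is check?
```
Trace:
  z=18
  z=18, y=5
  z=18, y=5, check=True

Final answer: True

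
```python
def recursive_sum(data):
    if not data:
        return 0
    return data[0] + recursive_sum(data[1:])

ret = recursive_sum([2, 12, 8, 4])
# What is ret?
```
Call trace:
recursive_sum(data=[2, 12, 8, 4])
  recursive_sum(data=[12, 8, 4])
    recursive_sum(data=[8, 4])
      recursive_sum(data=[4])
        recursive_sum(data=[])
        -> return 0
      -> return 4
    -> return 12
  -> return 24
-> return 26

Final answer: 26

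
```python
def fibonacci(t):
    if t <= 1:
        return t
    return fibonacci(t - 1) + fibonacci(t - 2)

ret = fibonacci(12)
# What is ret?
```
Call trace (a repeated sub-call is expanded the first time; later identical calls just restate its return value):
fibonacci(t=12)
  fibonacci(t=11)
    fibonacci(t=10)
      fibonacci(t=9)
        fibonacci(t=8)
          fibonacci(t=7)
            fibonacci(t=6)
              fibonacci(t=5)
                fibonacci(t=4)
                  fibonacci(t=3)
                    fibonacci(t=2)
                      fibonacci(t=1)
                      -> return 1
                      fibonacci(t=0)
                      -> return 0
                    -> return 1
                    fibonacci(t=1)
                    -> return 1
                  -> return 2
                  fibonacci(t=2) -> return 1  (same call as traced above)
                -> return 3
                fibonacci(t=3) -> return 2  (same call as traced above)
              -> return 5
              fibonacci(t=4) -> return 3  (same call as traced above)
            -> return 8
            fibonacci(t=5) -> return 5  (same call as traced above)
          -> return 13
          fibonacci(t=6) -> return 8  (same call as traced above)
        -> return 21
        fibonacci(t=7) -> return 13  (same call as traced above)
      -> return 34
      fibonacci(t=8) -> return 21  (same call as traced above)
    -> return 55
    fibonacci(t=9) -> return 34  (same call as traced above)
  -> return 89
  fibonacci(t=10) -> return 55  (same call as traced above)
-> return 144

Final answer: 144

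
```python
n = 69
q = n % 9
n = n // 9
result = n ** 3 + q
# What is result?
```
Trace:
  n=69
  n=69, q=6
  n=7, q=6
  n=7, q=6, result=349

Final answer: 349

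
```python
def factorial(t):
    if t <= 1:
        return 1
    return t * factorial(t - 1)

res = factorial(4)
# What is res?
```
Call trace:
factorial(t=4)
  factorial(t=3)
    factorial(t=2)
      factorial(t=1)
      -> return 1
    -> return 2
  -> return 6
-> return 24

Final answer: 24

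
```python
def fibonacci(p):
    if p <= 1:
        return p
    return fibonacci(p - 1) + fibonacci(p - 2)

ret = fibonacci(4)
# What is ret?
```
Call trace (a repeated sub-call is expanded the first time; later identical calls just restate its return value):
fibonacci(p=4)
  fibonacci(p=3)
    fibonacci(p=2)
      fibonacci(p=1)
      -> return 1
      fibonacci(p=0)
      -> return 0
    -> return 1
    fibonacci(p=1)
    -> return 1
  -> return 2
  fibonacci(p=2) -> return 1  (same call as traced above)
-> return 3

Final answer: 3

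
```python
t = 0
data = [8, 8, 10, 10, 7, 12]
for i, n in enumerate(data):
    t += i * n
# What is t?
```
Trace:
  t=0
  t=0, i=0, n=8
  t=8, i=1, n=8
  t=28, i=2, n=10
  t=58, i=3, n=10
  t=86, i=4, n=7
  t=146, i=5, n=12

Final answer: 146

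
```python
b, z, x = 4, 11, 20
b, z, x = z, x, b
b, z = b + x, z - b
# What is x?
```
Trace:
  b=4, z=11, x=20
  b=11, z=20, x=4
  b=15, z=9, x=4

Final answer: 4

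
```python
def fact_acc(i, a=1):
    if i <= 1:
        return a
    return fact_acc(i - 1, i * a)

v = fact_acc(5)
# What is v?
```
Call trace:
fact_acc(i=5, a=1)
  fact_acc(i=4, a=5)
    fact_acc(i=3, a=20)
      fact_acc(i=2, a=60)
        fact_acc(i=1, a=120)
        -> return 120
      -> return 120
    -> return 120
  -> return 120
-> return 120

Final answer: 120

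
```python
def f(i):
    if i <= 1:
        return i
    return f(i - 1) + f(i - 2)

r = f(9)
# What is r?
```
Call trace (a repeated sub-call is expanded the first time; later identical calls just restate its return value):
f(i=9)
  f(i=8)
    f(i=7)
      f(i=6)
        f(i=5)
          f(i=4)
            f(i=3)
              f(i=2)
                f(i=1)
                -> return 1
                f(i=0)
                -> return 0
              -> return 1
              f(i=1)
              -> return 1
            -> return 2
            f(i=2) -> return 1  (same call as traced above)
          -> return 3
          f(i=3) -> return 2  (same call as traced above)
        -> return 5
        f(i=4) -> return 3  (same call as traced above)
      -> return 8
      f(i=5) -> return 5  (same call as traced above)
    -> return 13
    f(i=6) -> return 8  (same call as traced above)
  -> return 21
  f(i=7) -> return 13  (same call as traced above)
-> return 34

Final answer: 34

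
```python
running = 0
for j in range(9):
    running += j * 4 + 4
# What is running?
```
Trace:
  running=0
  running=4, j=0
  running=12, j=1
  running=24, j=2
  running=40, j=3
  running=60, j=4
  running=84, j=5
  running=112, j=6
  running=144, j=7
  running=180, j=8

Final answer: 180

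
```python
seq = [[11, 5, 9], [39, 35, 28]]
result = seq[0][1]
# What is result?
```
Trace:
  seq=[[11, 5, 9], [39, 35, 28]]
  seq=[[11, 5, 9], [39, 35, 28]], result=5

Final answer: 5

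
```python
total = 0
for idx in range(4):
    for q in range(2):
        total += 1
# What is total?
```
Trace:
  total=0
  total=1, idx=0, q=0
  total=2, idx=0, q=1
  total=3, idx=1, q=0
  total=4, idx=1, q=1
  total=5, idx=2, q=0
  total=6, idx=2, q=1
  total=7, idx=3, q=0
  total=8, idx=3, q=1

Final answer: 8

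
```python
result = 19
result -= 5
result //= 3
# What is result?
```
Trace:
  result=19
  result=14
  result=4

Final answer: 4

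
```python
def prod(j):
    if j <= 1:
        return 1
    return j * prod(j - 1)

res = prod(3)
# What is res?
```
Call trace:
prod(j=3)
  prod(j=2)
    prod(j=1)
    -> return 1
  -> return 2
-> return 6

Final answer: 6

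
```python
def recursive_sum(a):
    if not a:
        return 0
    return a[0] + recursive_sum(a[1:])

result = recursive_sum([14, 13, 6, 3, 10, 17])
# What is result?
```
Call trace:
recursive_sum(a=[14, 13, 6, 3, 10, 17])
  recursive_sum(a=[13, 6, 3, 10, 17])
    recursive_sum(a=[6, 3, 10, 17])
      recursive_sum(a=[3, 10, 17])
        recursive_sum(a=[10, 17])
          recursive_sum(a=[17])
            recursive_sum(a=[])
            -> return 0
          -> return 17
        -> return 27
      -> return 30
    -> return 36
  -> return 49
-> return 63

Final answer: 63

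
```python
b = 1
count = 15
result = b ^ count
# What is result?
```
Trace:
  b=1
  b=1, count=15
  b=1, count=15, result=14

Final answer: 14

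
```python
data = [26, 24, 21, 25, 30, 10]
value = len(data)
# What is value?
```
Trace:
  data=[26, 24, 21, 25, 30, 10]
  data=[26, 24, 21, 25, 30, 10], value=6

Final answer: 6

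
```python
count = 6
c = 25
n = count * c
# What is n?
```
Trace:
  count=6
  count=6, c=25
  count=6, c=25, n=150

Final answer: 150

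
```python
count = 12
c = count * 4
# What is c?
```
Trace:
  count=12
  count=12, c=48

Final answer: 48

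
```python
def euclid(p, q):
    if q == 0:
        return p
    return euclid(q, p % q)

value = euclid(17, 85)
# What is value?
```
Call trace:
euclid(p=17, q=85)
  euclid(p=85, q=17)
    euclid(p=17, q=0)
    -> return 17
  -> return 17
-> return 17

Final answer: 17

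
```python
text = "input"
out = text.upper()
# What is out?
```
Trace:
  text='input'
  text='input', out='INPUT'

Final answer: 'INPUT'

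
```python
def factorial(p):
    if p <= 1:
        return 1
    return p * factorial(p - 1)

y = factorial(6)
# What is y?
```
Call trace:
factorial(p=6)
  factorial(p=5)
    factorial(p=4)
      factorial(p=3)
        factorial(p=2)
          factorial(p=1)
          -> return 1
        -> return 2
      -> return 6
    -> return 24
  -> return 120
-> return 720

Final answer: 720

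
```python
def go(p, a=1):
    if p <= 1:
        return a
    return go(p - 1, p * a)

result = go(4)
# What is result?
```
Call trace:
go(p=4, a=1)
  go(p=3, a=4)
    go(p=2, a=12)
      go(p=1, a=24)
      -> return 24
    -> return 24
  -> return 24
-> return 24

Final answer: 24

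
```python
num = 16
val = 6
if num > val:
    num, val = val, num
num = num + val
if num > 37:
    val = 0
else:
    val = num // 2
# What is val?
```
Trace:
  num=16
  num=16, val=6
  num=6, val=16
  num=22, val=16
  num=22, val=11

Final answer: 11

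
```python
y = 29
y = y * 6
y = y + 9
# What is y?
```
Trace:
  y=29
  y=174
  y=183

Final answer: 183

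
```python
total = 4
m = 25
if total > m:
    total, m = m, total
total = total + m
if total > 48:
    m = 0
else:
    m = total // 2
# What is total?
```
Trace:
  total=4
  total=4, m=25
  total=4, m=25
  total=29, m=25
  total=29, m=14

Final answer: 29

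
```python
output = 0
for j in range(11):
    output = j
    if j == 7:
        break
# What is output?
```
Trace:
  output=0
  output=0, j=0
  output=1, j=1
  output=2, j=2
  output=3, j=3
  output=4, j=4
  output=5, j=5
  output=6, j=6
  output=7, j=7

Final answer: 7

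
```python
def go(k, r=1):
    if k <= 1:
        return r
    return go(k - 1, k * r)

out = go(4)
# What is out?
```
Call trace:
go(k=4, r=1)
  go(k=3, r=4)
    go(k=2, r=12)
      go(k=1, r=24)
      -> return 24
    -> return 24
  -> return 24
-> return 24

Final answer: 24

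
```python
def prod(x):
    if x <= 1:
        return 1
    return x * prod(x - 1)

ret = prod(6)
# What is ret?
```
Call trace:
prod(x=6)
  prod(x=5)
    prod(x=4)
      prod(x=3)
        prod(x=2)
          prod(x=1)
          -> return 1
        -> return 2
      -> return 6
    -> return 24
  -> return 120
-> return 720

Final answer: 720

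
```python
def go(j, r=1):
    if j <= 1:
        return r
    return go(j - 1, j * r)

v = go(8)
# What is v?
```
Call trace:
go(j=8, r=1)
  go(j=7, r=8)
    go(j=6, r=56)
      go(j=5, r=336)
        go(j=4, r=1680)
          go(j=3, r=6720)
            go(j=2, r=20160)
              go(j=1, r=40320)
              -> return 40320
            -> return 40320
          -> return 40320
        -> return 40320
      -> return 40320
    -> return 40320
  -> return 40320
-> return 40320

Final answer: 40320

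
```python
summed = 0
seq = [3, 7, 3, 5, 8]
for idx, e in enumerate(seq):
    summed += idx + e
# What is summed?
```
Trace:
  summed=0
  summed=3, idx=0, e=3
  summed=11, idx=1, e=7
  summed=16, idx=2, e=3
  summed=24, idx=3, e=5
  summed=36, idx=4, e=8

Final answer: 36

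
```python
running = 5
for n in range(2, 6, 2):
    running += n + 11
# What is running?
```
Trace:
  running=5
  running=18, n=2
  running=33, n=4

Final answer: 33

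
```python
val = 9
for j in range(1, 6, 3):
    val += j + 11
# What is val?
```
Trace:
  val=9
  val=21, j=1
  val=36, j=4

Final answer: 36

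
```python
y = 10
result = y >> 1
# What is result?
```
Trace:
  y=10
  y=10, result=5

Final answer: 5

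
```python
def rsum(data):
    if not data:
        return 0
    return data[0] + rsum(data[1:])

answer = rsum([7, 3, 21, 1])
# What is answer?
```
Call trace:
rsum(data=[7, 3, 21, 1])
  rsum(data=[3, 21, 1])
    rsum(data=[21, 1])
      rsum(data=[1])
        rsum(data=[])
        -> return 0
      -> return 1
    -> return 22
  -> return 25
-> return 32

Final answer: 32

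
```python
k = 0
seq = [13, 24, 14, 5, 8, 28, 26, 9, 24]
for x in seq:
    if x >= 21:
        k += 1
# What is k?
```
Trace:
  k=0
  k=0, x=13
  k=1, x=24
  k=1, x=14
  k=1, x=5
  k=1, x=8
  k=2, x=28
  k=3, x=26
  k=3, x=9
  k=4, x=24

Final answer: 4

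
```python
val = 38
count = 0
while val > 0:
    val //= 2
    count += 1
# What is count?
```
Trace:
  val=38
  val=38, count=0
  val=19, count=1
  val=9, count=2
  val=4, count=3
  val=2, count=4
  val=1, count=5
  val=0, count=6

Final answer: 6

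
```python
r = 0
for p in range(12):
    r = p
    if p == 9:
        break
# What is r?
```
Trace:
  r=0
  r=0, p=0
  r=1, p=1
  r=2, p=2
  r=3, p=3
  r=4, p=4
  r=5, p=5
  r=6, p=6
  r=7, p=7
  r=8, p=8
  r=9, p=9

Final answer: 9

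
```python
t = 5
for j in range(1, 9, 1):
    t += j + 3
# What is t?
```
Trace:
  t=5
  t=9, j=1
  t=14, j=2
  t=20, j=3
  t=27, j=4
  t=35, j=5
  t=44, j=6
  t=54, j=7
  t=65, j=8

Final answer: 65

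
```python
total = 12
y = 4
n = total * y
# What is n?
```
Trace:
  total=12
  total=12, y=4
  total=12, y=4, n=48

Final answer: 48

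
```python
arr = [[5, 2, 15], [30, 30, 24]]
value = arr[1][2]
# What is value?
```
Trace:
  arr=[[5, 2, 15], [30, 30, 24]]
  arr=[[5, 2, 15], [30, 30, 24]], value=24

Final answer: 24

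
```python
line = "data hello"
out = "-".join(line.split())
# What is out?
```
Trace:
  line='data hello'
  line='data hello', out='data-hello'

Final answer: 'data-hello'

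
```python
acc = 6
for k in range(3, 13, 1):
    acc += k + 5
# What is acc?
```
Trace:
  acc=6
  acc=14, k=3
  acc=23, k=4
  acc=33, k=5
  acc=44, k=6
  acc=56, k=7
  acc=69, k=8
  acc=83, k=9
  acc=98, k=10
  acc=114, k=11
  acc=131, k=12

Final answer: 131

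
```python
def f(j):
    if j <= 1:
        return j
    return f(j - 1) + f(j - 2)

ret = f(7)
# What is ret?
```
Call trace (a repeated sub-call is expanded the first time; later identical calls just restate its return value):
f(j=7)
  f(j=6)
    f(j=5)
      f(j=4)
        f(j=3)
          f(j=2)
            f(j=1)
            -> return 1
            f(j=0)
            -> return 0
          -> return 1
          f(j=1)
          -> return 1
        -> return 2
        f(j=2) -> return 1  (same call as traced above)
      -> return 3
      f(j=3) -> return 2  (same call as traced above)
    -> return 5
    f(j=4) -> return 3  (same call as traced above)
  -> return 8
  f(j=5) -> return 5  (same call as traced above)
-> return 13

Final answer: 13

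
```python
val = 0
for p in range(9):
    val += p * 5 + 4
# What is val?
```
Trace:
  val=0
  val=4, p=0
  val=13, p=1
  val=27, p=2
  val=46, p=3
  val=70, p=4
  val=99, p=5
  val=133, p=6
  val=172, p=7
  val=216, p=8

Final answer: 216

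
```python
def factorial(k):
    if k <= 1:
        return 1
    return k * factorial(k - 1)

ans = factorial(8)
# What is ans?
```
Call trace:
factorial(k=8)
  factorial(k=7)
    factorial(k=6)
      factorial(k=5)
        factorial(k=4)
          factorial(k=3)
            factorial(k=2)
              factorial(k=1)
              -> return 1
            -> return 2
          -> return 6
        -> return 24
      -> return 120
    -> return 720
  -> return 5040
-> return 40320

Final answer: 40320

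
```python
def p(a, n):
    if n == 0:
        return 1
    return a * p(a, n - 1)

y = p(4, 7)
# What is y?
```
Call trace:
p(a=4, n=7)
  p(a=4, n=6)
    p(a=4, n=5)
      p(a=4, n=4)
        p(a=4, n=3)
          p(a=4, n=2)
            p(a=4, n=1)
              p(a=4, n=0)
              -> return 1
            -> return 4
          -> return 16
        -> return 64
      -> return 256
    -> return 1024
  -> return 4096
-> return 16384

Final answer: 16384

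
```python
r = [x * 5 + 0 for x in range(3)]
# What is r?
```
Trace:
  x=0
  x=1
  x=2
  r=[0, 5, 10]

Final answer: [0, 5, 10]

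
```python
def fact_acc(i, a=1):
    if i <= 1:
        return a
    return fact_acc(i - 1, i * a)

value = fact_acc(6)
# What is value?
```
Call trace:
fact_acc(i=6, a=1)
  fact_acc(i=5, a=6)
    fact_acc(i=4, a=30)
      fact_acc(i=3, a=120)
        fact_acc(i=2, a=360)
          fact_acc(i=1, a=720)
          -> return 720
        -> return 720
      -> return 720
    -> return 720
  -> return 720
-> return 720

Final answer: 720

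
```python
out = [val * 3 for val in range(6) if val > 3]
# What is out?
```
Trace:
  val=0
  val=1
  val=2
  val=3
  val=4
  val=5
  out=[12, 15]

Final answer: [12, 15]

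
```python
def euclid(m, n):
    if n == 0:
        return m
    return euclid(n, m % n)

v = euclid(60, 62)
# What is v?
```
Call trace:
euclid(m=60, n=62)
  euclid(m=62, n=60)
    euclid(m=60, n=2)
      euclid(m=2, n=0)
      -> return 2
    -> return 2
  -> return 2
-> return 2

Final answer: 2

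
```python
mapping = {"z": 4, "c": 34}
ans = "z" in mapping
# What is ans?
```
Trace:
  mapping={'z': 4, 'c': 34}
  mapping={'z': 4, 'c': 34}, ans=True

Final answer: True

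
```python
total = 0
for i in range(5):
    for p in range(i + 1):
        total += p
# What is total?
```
Trace:
  total=0
  total=0, i=0, p=0
  total=0, i=1, p=0
  total=1, i=1, p=1
  total=1, i=2, p=0
  total=2, i=2, p=1
  total=4, i=2, p=2
  total=4, i=3, p=0
  total=5, i=3, p=1
  total=7, i=3, p=2
  total=10, i=3, p=3
  total=10, i=4, p=0
  total=11, i=4, p=1
  total=13, i=4, p=2
  total=16, i=4, p=3
  total=20, i=4, p=4

Final answer: 20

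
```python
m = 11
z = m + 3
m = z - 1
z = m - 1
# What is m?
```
Trace:
  m=11
  m=11, z=14
  m=13, z=14
  m=13, z=12

Final answer: 13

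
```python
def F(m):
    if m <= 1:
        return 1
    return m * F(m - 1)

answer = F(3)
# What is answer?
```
Call trace:
F(m=3)
  F(m=2)
    F(m=1)
    -> return 1
  -> return 2
-> return 6

Final answer: 6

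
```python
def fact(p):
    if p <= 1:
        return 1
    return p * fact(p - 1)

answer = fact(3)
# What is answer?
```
Call trace:
fact(p=3)
  fact(p=2)
    fact(p=1)
    -> return 1
  -> return 2
-> return 6

Final answer: 6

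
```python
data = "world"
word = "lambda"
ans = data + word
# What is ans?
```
Trace:
  data='world'
  data='world', word='lambda'
  data='world', word='lambda', ans='worldlambda'

Final answer: 'worldlambda'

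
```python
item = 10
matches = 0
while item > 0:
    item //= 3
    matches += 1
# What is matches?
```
Trace:
  item=10
  item=10, matches=0
  item=3, matches=1
  item=1, matches=2
  item=0, matches=3

Final answer: 3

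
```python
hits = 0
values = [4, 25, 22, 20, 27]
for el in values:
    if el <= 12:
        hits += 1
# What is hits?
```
Trace:
  hits=0
  hits=1, el=4
  hits=1, el=25
  hits=1, el=22
  hits=1, el=20
  hits=1, el=27

Final answer: 1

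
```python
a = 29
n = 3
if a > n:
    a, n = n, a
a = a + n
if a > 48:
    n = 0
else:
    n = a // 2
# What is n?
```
Trace:
  a=29
  a=29, n=3
  a=3, n=29
  a=32, n=29
  a=32, n=16

Final answer: 16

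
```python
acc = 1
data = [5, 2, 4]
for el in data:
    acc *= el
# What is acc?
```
Trace:
  acc=1
  acc=5, el=5
  acc=10, el=2
  acc=40, el=4

Final answer: 40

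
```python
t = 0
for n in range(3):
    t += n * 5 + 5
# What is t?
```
Trace:
  t=0
  t=5, n=0
  t=15, n=1
  t=30, n=2

Final answer: 30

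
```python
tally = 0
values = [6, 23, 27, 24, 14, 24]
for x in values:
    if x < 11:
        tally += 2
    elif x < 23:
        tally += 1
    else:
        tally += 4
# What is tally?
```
Trace:
  tally=0
  tally=2, x=6
  tally=6, x=23
  tally=10, x=27
  tally=14, x=24
  tally=15, x=14
  tally=19, x=24

Final answer: 19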